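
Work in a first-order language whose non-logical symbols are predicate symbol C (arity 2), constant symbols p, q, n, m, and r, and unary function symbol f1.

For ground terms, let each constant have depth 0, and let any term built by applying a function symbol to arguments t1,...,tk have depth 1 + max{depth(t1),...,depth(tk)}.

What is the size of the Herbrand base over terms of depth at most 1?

First count ground terms of depth ≤ 1.
Let N_k count ground terms of depth at most k. Each non-constant term of depth ≤ k is some function symbol applied to depth-≤(k−1) arguments, giving N_k = 5 + N_{k-1}.
N_0 = 5
N_1 = 5 + 5 = 10
Explicitly: p, q, n, m, r, f1(p), f1(q), f1(n), f1(m), f1(r).
So |H| = 10.
Each predicate of arity r yields |H|^r ground atoms (one per choice of an r-tuple from H):
  C: 10^2 = 100
Total ground atoms: 100.

100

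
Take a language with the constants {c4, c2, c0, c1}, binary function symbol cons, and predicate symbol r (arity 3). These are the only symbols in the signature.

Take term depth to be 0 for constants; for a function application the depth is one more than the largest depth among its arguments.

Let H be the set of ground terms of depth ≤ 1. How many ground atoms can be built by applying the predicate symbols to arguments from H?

8000

First count ground terms of depth ≤ 1.
If N_k denotes the number of depth-≤k ground terms, the 4 constants give N_0 = 4, and each function symbol of arity r contributes N_{k-1}^r new terms at level k: N_k = 4 + N_{k-1}^2.
N_0 = 4
N_1 = 4 + 4^2 = 20
So |H| = 20.
Ground atoms are formed by filling each argument slot of a predicate with a term from H, so an r-ary predicate gives |H|^r atoms:
  r: 20^3 = 8000
Total ground atoms: 8000.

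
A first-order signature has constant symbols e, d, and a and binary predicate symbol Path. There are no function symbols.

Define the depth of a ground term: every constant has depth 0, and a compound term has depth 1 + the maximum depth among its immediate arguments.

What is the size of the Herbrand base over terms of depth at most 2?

First count ground terms of depth ≤ 2.
With no function symbols every ground term is a constant, so there are exactly 3 ground terms at every depth bound.
N_0 = 3
N_1 = 3
N_2 = 3
Explicitly: e, d, a.
So |H| = 3.
A ground atom is a predicate applied to a tuple of terms from H, so the count is the sum over predicates of |H|^arity:
  Path: 3^2 = 9
Total ground atoms: 9.

9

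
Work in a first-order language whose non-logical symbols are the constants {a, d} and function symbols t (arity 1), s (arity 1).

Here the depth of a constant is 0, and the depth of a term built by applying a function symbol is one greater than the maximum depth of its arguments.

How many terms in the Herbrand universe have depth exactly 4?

32

Write N_k for the number of ground terms of depth ≤ k. A term of depth ≤ k is either a constant or a function symbol applied to arguments of depth ≤ k−1, so N_k = 2 + N_{k-1} + N_{k-1}.
N_0 = 2
N_1 = 2 + 2 + 2 = 6
N_2 = 2 + 6 + 6 = 14
N_3 = 2 + 14 + 14 = 30
N_4 = 2 + 30 + 30 = 62
Terms of depth exactly 4: N_4 − N_3 = 62 − 30 = 32.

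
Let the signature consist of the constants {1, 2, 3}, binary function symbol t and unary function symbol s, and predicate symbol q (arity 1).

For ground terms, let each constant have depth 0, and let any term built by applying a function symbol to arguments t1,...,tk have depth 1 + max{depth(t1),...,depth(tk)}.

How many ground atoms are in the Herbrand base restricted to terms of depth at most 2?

First count ground terms of depth ≤ 2.
Write N_k for the number of ground terms of depth ≤ k. A term of depth ≤ k is either a constant or a function symbol applied to arguments of depth ≤ k−1, so N_k = 3 + N_{k-1}^2 + N_{k-1}.
N_0 = 3
N_1 = 3 + 3^2 + 3 = 15
N_2 = 3 + 15^2 + 15 = 243
So |H| = 243.
Each predicate of arity r yields |H|^r ground atoms (one per choice of an r-tuple from H):
  q: 243
Total ground atoms: 243.

243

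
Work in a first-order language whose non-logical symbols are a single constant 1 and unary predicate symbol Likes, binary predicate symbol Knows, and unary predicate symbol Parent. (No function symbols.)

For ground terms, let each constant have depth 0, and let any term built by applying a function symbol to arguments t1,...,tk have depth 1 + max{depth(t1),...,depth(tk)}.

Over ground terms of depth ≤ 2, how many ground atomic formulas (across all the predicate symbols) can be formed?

First count ground terms of depth ≤ 2.
With no function symbols every ground term is a constant, so there is exactly 1 ground term at every depth bound.
N_0 = 1
N_1 = 1
N_2 = 1
Explicitly: 1.
So |H| = 1.
Each predicate of arity r yields |H|^r ground atoms (one per choice of an r-tuple from H):
  Likes: 1;  Knows: 1^2 = 1;  Parent: 1
Total ground atoms: 1 + 1 + 1 = 3.

3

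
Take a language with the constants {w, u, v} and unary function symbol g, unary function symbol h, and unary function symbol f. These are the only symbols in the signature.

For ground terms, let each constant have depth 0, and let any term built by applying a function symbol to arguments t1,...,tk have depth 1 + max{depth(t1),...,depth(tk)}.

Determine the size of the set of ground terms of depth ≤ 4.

363

Let N_k count ground terms of depth at most k. Each non-constant term of depth ≤ k is some function symbol applied to depth-≤(k−1) arguments, giving N_k = 3 + N_{k-1} + N_{k-1} + N_{k-1}.
N_0 = 3
N_1 = 3 + 3 + 3 + 3 = 12
N_2 = 3 + 12 + 12 + 12 = 39
N_3 = 3 + 39 + 39 + 39 = 120
N_4 = 3 + 120 + 120 + 120 = 363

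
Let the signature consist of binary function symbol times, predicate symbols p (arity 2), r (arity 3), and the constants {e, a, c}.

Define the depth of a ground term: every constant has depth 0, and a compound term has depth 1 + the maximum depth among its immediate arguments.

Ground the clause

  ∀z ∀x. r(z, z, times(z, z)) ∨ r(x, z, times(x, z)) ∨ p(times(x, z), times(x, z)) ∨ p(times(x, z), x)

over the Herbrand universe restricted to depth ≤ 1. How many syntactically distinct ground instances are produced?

144

Ground terms of depth ≤ 1:
  Let N_k = |{terms of depth ≤ k}|. Then N_0 = 3 and N_k = 3 + N_{k-1}^2 for k ≥ 1 (one summand per function symbol, arity giving the exponent).
  N_0 = 3
  N_1 = 3 + 3^2 = 12
  Explicitly: e, a, c, times(e, e), times(e, a), times(e, c), times(a, e), times(a, a), times(a, c), times(c, e), times(c, a), times(c, c).
So there are 12 ground terms available for substitution.
The body mentions every one of the 2 quantified variables; since ground terms form a free algebra, no two substitutions collapse to the same formula.
Number of ground instances = 12^2 = 144.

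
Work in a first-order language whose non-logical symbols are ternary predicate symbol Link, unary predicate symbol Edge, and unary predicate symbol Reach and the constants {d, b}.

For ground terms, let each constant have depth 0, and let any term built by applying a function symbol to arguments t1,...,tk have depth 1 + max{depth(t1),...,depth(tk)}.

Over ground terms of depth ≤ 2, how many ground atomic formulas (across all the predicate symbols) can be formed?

First count ground terms of depth ≤ 2.
With no function symbols every ground term is a constant, so there are exactly 2 ground terms at every depth bound.
N_0 = 2
N_1 = 2
N_2 = 2
So |H| = 2.
For each predicate symbol, the number of ground atoms is |H| raised to its arity; summing:
  Link: 2^3 = 8;  Edge: 2;  Reach: 2
Total ground atoms: 8 + 2 + 2 = 12.

12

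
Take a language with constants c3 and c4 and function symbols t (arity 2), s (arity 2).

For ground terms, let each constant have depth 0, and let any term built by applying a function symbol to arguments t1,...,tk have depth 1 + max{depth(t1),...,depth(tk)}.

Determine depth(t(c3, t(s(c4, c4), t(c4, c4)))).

3

depth(s(c4, c4)) = 1 + max(0, 0) = 1
depth(t(c4, c4)) = 1 + max(0, 0) = 1
depth(t(s(c4, c4), t(c4, c4))) = 1 + max(1, 1) = 2
depth(t(c3, t(s(c4, c4), t(c4, c4)))) = 1 + max(0, 2) = 3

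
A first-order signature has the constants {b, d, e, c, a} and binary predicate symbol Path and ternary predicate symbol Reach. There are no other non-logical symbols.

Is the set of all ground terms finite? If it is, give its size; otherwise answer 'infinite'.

5

There are no function symbols, so every ground term is one of the 5 constants.
The Herbrand universe is {b, d, e, c, a}, which is finite with 5 elements.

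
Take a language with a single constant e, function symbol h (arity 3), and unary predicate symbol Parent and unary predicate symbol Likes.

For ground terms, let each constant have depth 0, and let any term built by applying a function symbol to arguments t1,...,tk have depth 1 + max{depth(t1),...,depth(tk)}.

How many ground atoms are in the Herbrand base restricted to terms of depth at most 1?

First count ground terms of depth ≤ 1.
Let N_k = |{terms of depth ≤ k}|. Then N_0 = 1 and N_k = 1 + N_{k-1}^3 for k ≥ 1 (one summand per function symbol, arity giving the exponent).
N_0 = 1
N_1 = 1 + 1^3 = 2
Explicitly: e, h(e, e, e).
So |H| = 2.
Each predicate of arity r yields |H|^r ground atoms (one per choice of an r-tuple from H):
  Parent: 2;  Likes: 2
Total ground atoms: 2 + 2 = 4.

4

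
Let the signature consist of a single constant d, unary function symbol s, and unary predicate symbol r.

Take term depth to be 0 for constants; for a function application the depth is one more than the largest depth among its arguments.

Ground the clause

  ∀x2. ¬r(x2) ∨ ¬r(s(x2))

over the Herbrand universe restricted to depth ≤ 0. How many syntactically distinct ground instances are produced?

1

Ground terms of depth ≤ 0:
  Count level by level. With function symbols s/1, the terms of depth ≤ k are the 1 constant together with each function applied to depth-≤(k−1) tuples, so N_k = 1 + N_{k-1}.
  N_0 = 1
  Explicitly: d.
So there is exactly 1 ground term available for substitution.
The variable x2 ranges independently over the available ground terms, and distinct assignments produce distinct instances.
Number of ground instances = 1.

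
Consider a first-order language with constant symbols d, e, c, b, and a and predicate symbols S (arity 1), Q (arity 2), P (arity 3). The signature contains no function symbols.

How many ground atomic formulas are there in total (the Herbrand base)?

With no function symbols, the Herbrand universe is just the 5 constants.
Ground atoms per predicate: S: 5, Q: 5^2 = 25, P: 5^3 = 125.
Herbrand base size = 5 + 25 + 125 = 155.

155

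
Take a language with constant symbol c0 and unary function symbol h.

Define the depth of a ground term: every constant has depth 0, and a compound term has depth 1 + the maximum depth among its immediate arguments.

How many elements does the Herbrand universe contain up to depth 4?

5

Let N_k = |{terms of depth ≤ k}|. Then N_0 = 1 and N_k = 1 + N_{k-1} for k ≥ 1 (one summand per function symbol, arity giving the exponent).
N_0 = 1
N_1 = 1 + 1 = 2
N_2 = 1 + 2 = 3
N_3 = 1 + 3 = 4
N_4 = 1 + 4 = 5
Explicitly: c0, h(c0), h(h(c0)), h(h(h(c0))), h(h(h(h(c0)))).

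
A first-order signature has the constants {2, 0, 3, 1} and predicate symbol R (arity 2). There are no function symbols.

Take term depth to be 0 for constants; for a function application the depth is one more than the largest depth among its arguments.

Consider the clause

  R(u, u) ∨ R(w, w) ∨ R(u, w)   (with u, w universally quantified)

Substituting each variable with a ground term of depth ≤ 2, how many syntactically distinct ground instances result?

Ground terms of depth ≤ 2:
  With no function symbols every ground term is a constant, so there are exactly 4 ground terms at every depth bound.
  N_0 = 4
  N_1 = 4
  N_2 = 4
  Explicitly: 2, 0, 3, 1.
So there are 4 ground terms available for substitution.
The clause has 2 distinct variables (u, w), each appearing in the body. In the free term algebra distinct substitutions yield syntactically distinct ground instances.
Number of ground instances = 4^2 = 16.

16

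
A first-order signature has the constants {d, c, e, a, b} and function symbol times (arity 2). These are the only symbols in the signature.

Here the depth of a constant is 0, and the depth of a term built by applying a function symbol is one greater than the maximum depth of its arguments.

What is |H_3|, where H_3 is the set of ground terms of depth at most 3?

Write N_k for the number of ground terms of depth ≤ k. A term of depth ≤ k is either a constant or a function symbol applied to arguments of depth ≤ k−1, so N_k = 5 + N_{k-1}^2.
N_0 = 5
N_1 = 5 + 5^2 = 30
N_2 = 5 + 30^2 = 905
N_3 = 5 + 905^2 = 819030

819030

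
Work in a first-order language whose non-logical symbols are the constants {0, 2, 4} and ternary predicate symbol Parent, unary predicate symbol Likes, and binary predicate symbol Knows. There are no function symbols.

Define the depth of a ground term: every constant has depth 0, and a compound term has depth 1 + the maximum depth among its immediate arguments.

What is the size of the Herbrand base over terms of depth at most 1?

First count ground terms of depth ≤ 1.
With no function symbols every ground term is a constant, so there are exactly 3 ground terms at every depth bound.
N_0 = 3
N_1 = 3
Explicitly: 0, 2, 4.
So |H| = 3.
A ground atom is a predicate applied to a tuple of terms from H, so the count is the sum over predicates of |H|^arity:
  Parent: 3^3 = 27;  Likes: 3;  Knows: 3^2 = 9
Total ground atoms: 27 + 3 + 9 = 39.

39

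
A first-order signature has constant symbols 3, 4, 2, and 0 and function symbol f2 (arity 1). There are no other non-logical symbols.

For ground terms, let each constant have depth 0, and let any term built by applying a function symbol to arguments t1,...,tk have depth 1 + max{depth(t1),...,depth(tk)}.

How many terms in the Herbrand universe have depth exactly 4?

Write N_k for the number of ground terms of depth ≤ k. A term of depth ≤ k is either a constant or a function symbol applied to arguments of depth ≤ k−1, so N_k = 4 + N_{k-1}.
N_0 = 4
N_1 = 4 + 4 = 8
N_2 = 4 + 8 = 12
N_3 = 4 + 12 = 16
N_4 = 4 + 16 = 20
Terms of depth exactly 4: N_4 − N_3 = 20 − 16 = 4.

4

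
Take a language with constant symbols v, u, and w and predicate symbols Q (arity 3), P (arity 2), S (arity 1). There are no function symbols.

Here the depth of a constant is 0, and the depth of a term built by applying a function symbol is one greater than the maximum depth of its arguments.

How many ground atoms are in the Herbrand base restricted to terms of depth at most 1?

First count ground terms of depth ≤ 1.
With no function symbols every ground term is a constant, so there are exactly 3 ground terms at every depth bound.
N_0 = 3
N_1 = 3
So |H| = 3.
Ground atoms are formed by filling each argument slot of a predicate with a term from H, so an r-ary predicate gives |H|^r atoms:
  Q: 3^3 = 27;  P: 3^2 = 9;  S: 3
Total ground atoms: 27 + 9 + 3 = 39.

39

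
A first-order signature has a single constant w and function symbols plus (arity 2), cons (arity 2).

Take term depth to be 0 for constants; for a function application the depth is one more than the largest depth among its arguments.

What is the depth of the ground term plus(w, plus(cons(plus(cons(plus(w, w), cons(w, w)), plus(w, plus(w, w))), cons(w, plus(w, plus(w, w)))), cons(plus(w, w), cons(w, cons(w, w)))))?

depth(plus(w, w)) = 1 + max(0, 0) = 1
depth(cons(w, w)) = 1 + max(0, 0) = 1
depth(cons(plus(w, w), cons(w, w))) = 1 + max(1, 1) = 2
depth(plus(w, plus(w, w))) = 1 + max(0, 1) = 2
depth(plus(cons(plus(w, w), cons(w, w)), plus(w, plus(w, w)))) = 1 + max(2, 2) = 3
depth(cons(w, plus(w, plus(w, w)))) = 1 + max(0, 2) = 3
depth(cons(plus(cons(plus(w, w), cons(w, w)), plus(w, plus(w, w))), cons(w, plus(w, plus(w, w))))) = 1 + max(3, 3) = 4
depth(cons(w, cons(w, w))) = 1 + max(0, 1) = 2
depth(cons(plus(w, w), cons(w, cons(w, w)))) = 1 + max(1, 2) = 3
depth(plus(cons(plus(cons(plus(w, w), cons(w, w)), plus(w, plus(w, w))), cons(w, plus(w, plus(w, w)))), cons(plus(w, w), cons(w, cons(w, w))))) = 1 + max(4, 3) = 5
depth(plus(w, plus(cons(plus(cons(plus(w, w), cons(w, w)), plus(w, plus(w, w))), cons(w, plus(w, plus(w, w)))), cons(plus(w, w), cons(w, cons(w, w)))))) = 1 + max(0, 5) = 6

6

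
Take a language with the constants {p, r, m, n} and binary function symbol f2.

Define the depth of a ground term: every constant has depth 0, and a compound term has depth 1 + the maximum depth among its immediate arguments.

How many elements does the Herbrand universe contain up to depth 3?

Let N_k = |{terms of depth ≤ k}|. Then N_0 = 4 and N_k = 4 + N_{k-1}^2 for k ≥ 1 (one summand per function symbol, arity giving the exponent).
N_0 = 4
N_1 = 4 + 4^2 = 20
N_2 = 4 + 20^2 = 404
N_3 = 4 + 404^2 = 163220

163220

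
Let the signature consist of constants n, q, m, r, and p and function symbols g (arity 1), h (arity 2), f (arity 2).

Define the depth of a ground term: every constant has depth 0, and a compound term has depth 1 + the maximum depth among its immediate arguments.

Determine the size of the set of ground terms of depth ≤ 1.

60

Count level by level. With function symbols g/1, h/2, f/2, the terms of depth ≤ k are the 5 constants together with each function applied to depth-≤(k−1) tuples, so N_k = 5 + N_{k-1} + N_{k-1}^2 + N_{k-1}^2.
N_0 = 5
N_1 = 5 + 5 + 5^2 + 5^2 = 60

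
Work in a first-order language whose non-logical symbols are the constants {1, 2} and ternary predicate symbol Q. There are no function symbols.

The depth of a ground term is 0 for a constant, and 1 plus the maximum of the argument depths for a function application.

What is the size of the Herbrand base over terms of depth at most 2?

8

First count ground terms of depth ≤ 2.
With no function symbols every ground term is a constant, so there are exactly 2 ground terms at every depth bound.
N_0 = 2
N_1 = 2
N_2 = 2
So |H| = 2.
A ground atom is a predicate applied to a tuple of terms from H, so the count is the sum over predicates of |H|^arity:
  Q: 2^3 = 8
Total ground atoms: 8.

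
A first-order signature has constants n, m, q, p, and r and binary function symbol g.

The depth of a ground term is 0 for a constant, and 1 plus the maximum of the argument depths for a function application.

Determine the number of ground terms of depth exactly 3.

818125

Let N_k count ground terms of depth at most k. Each non-constant term of depth ≤ k is some function symbol applied to depth-≤(k−1) arguments, giving N_k = 5 + N_{k-1}^2.
N_0 = 5
N_1 = 5 + 5^2 = 30
N_2 = 5 + 30^2 = 905
N_3 = 5 + 905^2 = 819030
Terms of depth exactly 3: N_3 − N_2 = 819030 − 905 = 818125.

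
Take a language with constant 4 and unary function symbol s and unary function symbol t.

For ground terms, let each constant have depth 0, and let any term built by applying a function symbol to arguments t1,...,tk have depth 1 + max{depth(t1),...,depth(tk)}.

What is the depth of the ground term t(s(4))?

2

depth(s(4)) = 1 + depth(4) = 1 + 0 = 1
depth(t(s(4))) = 1 + depth(s(4)) = 1 + 1 = 2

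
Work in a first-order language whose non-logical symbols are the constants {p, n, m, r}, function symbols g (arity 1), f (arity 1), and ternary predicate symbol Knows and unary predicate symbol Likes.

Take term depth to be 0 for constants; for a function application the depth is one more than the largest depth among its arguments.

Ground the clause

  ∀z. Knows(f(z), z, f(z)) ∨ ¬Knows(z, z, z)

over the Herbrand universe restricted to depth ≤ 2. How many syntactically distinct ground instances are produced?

28

Ground terms of depth ≤ 2:
  Let N_k = |{terms of depth ≤ k}|. Then N_0 = 4 and N_k = 4 + N_{k-1} + N_{k-1} for k ≥ 1 (one summand per function symbol, arity giving the exponent).
  N_0 = 4
  N_1 = 4 + 4 + 4 = 12
  N_2 = 4 + 12 + 12 = 28
So there are 28 ground terms available for substitution.
The variable z ranges independently over the available ground terms, and distinct assignments produce distinct instances.
Number of ground instances = 28.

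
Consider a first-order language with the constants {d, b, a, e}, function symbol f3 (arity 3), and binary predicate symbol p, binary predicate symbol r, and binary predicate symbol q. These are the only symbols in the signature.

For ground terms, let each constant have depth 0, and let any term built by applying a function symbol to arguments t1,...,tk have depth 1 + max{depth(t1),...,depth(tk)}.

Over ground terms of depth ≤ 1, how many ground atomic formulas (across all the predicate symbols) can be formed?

First count ground terms of depth ≤ 1.
Write N_k for the number of ground terms of depth ≤ k. A term of depth ≤ k is either a constant or a function symbol applied to arguments of depth ≤ k−1, so N_k = 4 + N_{k-1}^3.
N_0 = 4
N_1 = 4 + 4^3 = 68
So |H| = 68.
A ground atom is a predicate applied to a tuple of terms from H, so the count is the sum over predicates of |H|^arity:
  p: 68^2 = 4624;  r: 68^2 = 4624;  q: 68^2 = 4624
Total ground atoms: 4624 + 4624 + 4624 = 13872.

13872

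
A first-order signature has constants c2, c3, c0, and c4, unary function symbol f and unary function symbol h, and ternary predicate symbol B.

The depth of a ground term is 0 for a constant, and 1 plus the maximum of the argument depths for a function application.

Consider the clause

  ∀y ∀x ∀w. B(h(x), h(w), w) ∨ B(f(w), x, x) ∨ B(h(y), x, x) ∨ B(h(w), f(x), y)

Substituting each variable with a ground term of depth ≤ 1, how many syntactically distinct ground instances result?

1728

Ground terms of depth ≤ 1:
  If N_k denotes the number of depth-≤k ground terms, the 4 constants give N_0 = 4, and each function symbol of arity r contributes N_{k-1}^r new terms at level k: N_k = 4 + N_{k-1} + N_{k-1}.
  N_0 = 4
  N_1 = 4 + 4 + 4 = 12
  Explicitly: c2, c3, c0, c4, f(c2), f(c3), f(c0), f(c4), h(c2), h(c3), h(c0), h(c4).
So there are 12 ground terms available for substitution.
The clause has 3 distinct variables (y, x, w), each appearing in the body. In the free term algebra distinct substitutions yield syntactically distinct ground instances.
Number of ground instances = 12^3 = 1728.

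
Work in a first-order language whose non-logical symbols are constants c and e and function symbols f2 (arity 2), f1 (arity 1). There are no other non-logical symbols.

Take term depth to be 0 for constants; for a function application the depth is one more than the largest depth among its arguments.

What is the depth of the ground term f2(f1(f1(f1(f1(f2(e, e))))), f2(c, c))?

depth(f2(e, e)) = 1 + max(0, 0) = 1
depth(f1(f2(e, e))) = 1 + depth(f2(e, e)) = 1 + 1 = 2
depth(f1(f1(f2(e, e)))) = 1 + depth(f1(f2(e, e))) = 1 + 2 = 3
depth(f1(f1(f1(f2(e, e))))) = 1 + depth(f1(f1(f2(e, e)))) = 1 + 3 = 4
depth(f1(f1(f1(f1(f2(e, e)))))) = 1 + depth(f1(f1(f1(f2(e, e))))) = 1 + 4 = 5
depth(f2(c, c)) = 1 + max(0, 0) = 1
depth(f2(f1(f1(f1(f1(f2(e, e))))), f2(c, c))) = 1 + max(5, 1) = 6

6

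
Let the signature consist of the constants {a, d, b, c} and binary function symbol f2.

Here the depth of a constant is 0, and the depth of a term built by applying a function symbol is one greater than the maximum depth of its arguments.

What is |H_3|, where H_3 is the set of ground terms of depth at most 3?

If N_k denotes the number of depth-≤k ground terms, the 4 constants give N_0 = 4, and each function symbol of arity r contributes N_{k-1}^r new terms at level k: N_k = 4 + N_{k-1}^2.
N_0 = 4
N_1 = 4 + 4^2 = 20
N_2 = 4 + 20^2 = 404
N_3 = 4 + 404^2 = 163220

163220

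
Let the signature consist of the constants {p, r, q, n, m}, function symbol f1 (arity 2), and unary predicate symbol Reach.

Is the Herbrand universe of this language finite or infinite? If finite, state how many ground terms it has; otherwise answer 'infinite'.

The signature has at least one function symbol (f1, arity 2) and at least one constant (p).
Iterating f1 gives infinitely many distinct ground terms: p, f1(p, p), f1(f1(p, p), f1(p, p)), ...
So the Herbrand universe is infinite.

infinite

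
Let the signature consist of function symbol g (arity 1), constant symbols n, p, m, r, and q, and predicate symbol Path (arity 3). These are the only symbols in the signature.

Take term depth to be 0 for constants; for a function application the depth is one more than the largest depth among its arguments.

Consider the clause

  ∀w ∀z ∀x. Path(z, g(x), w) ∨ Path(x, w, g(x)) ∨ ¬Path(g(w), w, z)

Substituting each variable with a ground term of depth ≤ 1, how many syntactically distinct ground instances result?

1000

Ground terms of depth ≤ 1:
  Write N_k for the number of ground terms of depth ≤ k. A term of depth ≤ k is either a constant or a function symbol applied to arguments of depth ≤ k−1, so N_k = 5 + N_{k-1}.
  N_0 = 5
  N_1 = 5 + 5 = 10
  Explicitly: n, p, m, r, q, g(n), g(p), g(m), g(r), g(q).
So there are 10 ground terms available for substitution.
There are 3 variables to instantiate (w, z, x), each occurring in at least one literal, so different choices give different ground instances.
Number of ground instances = 10^3 = 1000.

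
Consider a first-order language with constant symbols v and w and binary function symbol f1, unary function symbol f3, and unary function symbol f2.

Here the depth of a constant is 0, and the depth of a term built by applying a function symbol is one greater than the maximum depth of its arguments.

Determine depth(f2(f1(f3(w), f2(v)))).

depth(f3(w)) = 1 + depth(w) = 1 + 0 = 1
depth(f2(v)) = 1 + depth(v) = 1 + 0 = 1
depth(f1(f3(w), f2(v))) = 1 + max(1, 1) = 2
depth(f2(f1(f3(w), f2(v)))) = 1 + depth(f1(f3(w), f2(v))) = 1 + 2 = 3

3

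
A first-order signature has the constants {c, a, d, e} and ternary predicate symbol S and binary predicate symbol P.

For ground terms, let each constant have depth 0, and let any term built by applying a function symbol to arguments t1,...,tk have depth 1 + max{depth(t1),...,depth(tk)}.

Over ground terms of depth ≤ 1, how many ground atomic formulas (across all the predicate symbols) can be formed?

80

First count ground terms of depth ≤ 1.
With no function symbols every ground term is a constant, so there are exactly 4 ground terms at every depth bound.
N_0 = 4
N_1 = 4
Explicitly: c, a, d, e.
So |H| = 4.
A ground atom is a predicate applied to a tuple of terms from H, so the count is the sum over predicates of |H|^arity:
  S: 4^3 = 64;  P: 4^2 = 16
Total ground atoms: 64 + 16 = 80.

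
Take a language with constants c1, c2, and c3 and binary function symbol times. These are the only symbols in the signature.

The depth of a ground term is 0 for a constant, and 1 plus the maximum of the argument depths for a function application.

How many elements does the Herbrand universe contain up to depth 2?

147

Let N_k = |{terms of depth ≤ k}|. Then N_0 = 3 and N_k = 3 + N_{k-1}^2 for k ≥ 1 (one summand per function symbol, arity giving the exponent).
N_0 = 3
N_1 = 3 + 3^2 = 12
N_2 = 3 + 12^2 = 147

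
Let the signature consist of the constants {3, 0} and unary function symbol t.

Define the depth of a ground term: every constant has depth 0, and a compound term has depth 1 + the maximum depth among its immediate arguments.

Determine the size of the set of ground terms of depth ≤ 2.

6

Write N_k for the number of ground terms of depth ≤ k. A term of depth ≤ k is either a constant or a function symbol applied to arguments of depth ≤ k−1, so N_k = 2 + N_{k-1}.
N_0 = 2
N_1 = 2 + 2 = 4
N_2 = 2 + 4 = 6
Explicitly: 3, 0, t(3), t(0), t(t(3)), t(t(0)).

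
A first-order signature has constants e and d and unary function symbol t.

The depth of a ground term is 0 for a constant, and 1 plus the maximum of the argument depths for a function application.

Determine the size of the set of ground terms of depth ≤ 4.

Write N_k for the number of ground terms of depth ≤ k. A term of depth ≤ k is either a constant or a function symbol applied to arguments of depth ≤ k−1, so N_k = 2 + N_{k-1}.
N_0 = 2
N_1 = 2 + 2 = 4
N_2 = 2 + 4 = 6
N_3 = 2 + 6 = 8
N_4 = 2 + 8 = 10

10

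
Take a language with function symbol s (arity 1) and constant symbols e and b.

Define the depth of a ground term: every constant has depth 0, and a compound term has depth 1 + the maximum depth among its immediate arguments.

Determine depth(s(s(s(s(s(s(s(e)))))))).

7

depth(s(e)) = 1 + depth(e) = 1 + 0 = 1
depth(s(s(e))) = 1 + depth(s(e)) = 1 + 1 = 2
depth(s(s(s(e)))) = 1 + depth(s(s(e))) = 1 + 2 = 3
depth(s(s(s(s(e))))) = 1 + depth(s(s(s(e)))) = 1 + 3 = 4
depth(s(s(s(s(s(e)))))) = 1 + depth(s(s(s(s(e))))) = 1 + 4 = 5
depth(s(s(s(s(s(s(e))))))) = 1 + depth(s(s(s(s(s(e)))))) = 1 + 5 = 6
depth(s(s(s(s(s(s(s(e)))))))) = 1 + depth(s(s(s(s(s(s(e))))))) = 1 + 6 = 7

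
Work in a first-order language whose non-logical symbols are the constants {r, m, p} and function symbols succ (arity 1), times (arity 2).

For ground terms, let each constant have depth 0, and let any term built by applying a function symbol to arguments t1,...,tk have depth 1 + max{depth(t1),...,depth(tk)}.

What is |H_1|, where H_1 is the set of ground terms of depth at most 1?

15

If N_k denotes the number of depth-≤k ground terms, the 3 constants give N_0 = 3, and each function symbol of arity r contributes N_{k-1}^r new terms at level k: N_k = 3 + N_{k-1} + N_{k-1}^2.
N_0 = 3
N_1 = 3 + 3 + 3^2 = 15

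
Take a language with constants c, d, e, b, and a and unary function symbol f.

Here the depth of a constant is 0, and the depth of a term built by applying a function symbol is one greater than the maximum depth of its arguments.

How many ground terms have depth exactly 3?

Let N_k = |{terms of depth ≤ k}|. Then N_0 = 5 and N_k = 5 + N_{k-1} for k ≥ 1 (one summand per function symbol, arity giving the exponent).
N_0 = 5
N_1 = 5 + 5 = 10
N_2 = 5 + 10 = 15
N_3 = 5 + 15 = 20
Terms of depth exactly 3: N_3 − N_2 = 20 − 15 = 5.

5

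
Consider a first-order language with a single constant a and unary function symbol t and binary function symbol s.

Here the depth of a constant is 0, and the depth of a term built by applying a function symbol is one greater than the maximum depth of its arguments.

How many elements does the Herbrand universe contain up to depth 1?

If N_k denotes the number of depth-≤k ground terms, the 1 constant gives N_0 = 1, and each function symbol of arity r contributes N_{k-1}^r new terms at level k: N_k = 1 + N_{k-1} + N_{k-1}^2.
N_0 = 1
N_1 = 1 + 1 + 1^2 = 3
Explicitly: a, t(a), s(a, a).

3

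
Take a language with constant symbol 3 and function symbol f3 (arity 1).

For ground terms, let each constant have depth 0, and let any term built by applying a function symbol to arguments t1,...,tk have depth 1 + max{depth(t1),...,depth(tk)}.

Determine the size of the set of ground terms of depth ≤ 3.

4

Let N_k = |{terms of depth ≤ k}|. Then N_0 = 1 and N_k = 1 + N_{k-1} for k ≥ 1 (one summand per function symbol, arity giving the exponent).
N_0 = 1
N_1 = 1 + 1 = 2
N_2 = 1 + 2 = 3
N_3 = 1 + 3 = 4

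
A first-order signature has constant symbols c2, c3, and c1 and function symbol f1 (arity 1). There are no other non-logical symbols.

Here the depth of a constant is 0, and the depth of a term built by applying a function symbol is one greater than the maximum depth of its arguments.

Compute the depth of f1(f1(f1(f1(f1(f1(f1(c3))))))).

depth(f1(c3)) = 1 + depth(c3) = 1 + 0 = 1
depth(f1(f1(c3))) = 1 + depth(f1(c3)) = 1 + 1 = 2
depth(f1(f1(f1(c3)))) = 1 + depth(f1(f1(c3))) = 1 + 2 = 3
depth(f1(f1(f1(f1(c3))))) = 1 + depth(f1(f1(f1(c3)))) = 1 + 3 = 4
depth(f1(f1(f1(f1(f1(c3)))))) = 1 + depth(f1(f1(f1(f1(c3))))) = 1 + 4 = 5
depth(f1(f1(f1(f1(f1(f1(c3))))))) = 1 + depth(f1(f1(f1(f1(f1(c3)))))) = 1 + 5 = 6
depth(f1(f1(f1(f1(f1(f1(f1(c3)))))))) = 1 + depth(f1(f1(f1(f1(f1(f1(c3))))))) = 1 + 6 = 7

7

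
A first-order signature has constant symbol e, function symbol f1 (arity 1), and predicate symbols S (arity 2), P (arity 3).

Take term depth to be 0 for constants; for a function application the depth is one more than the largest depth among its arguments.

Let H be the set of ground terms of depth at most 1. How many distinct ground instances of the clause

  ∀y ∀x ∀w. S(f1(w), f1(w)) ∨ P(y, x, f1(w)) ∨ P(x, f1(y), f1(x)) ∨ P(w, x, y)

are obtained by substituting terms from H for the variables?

Ground terms of depth ≤ 1:
  Write N_k for the number of ground terms of depth ≤ k. A term of depth ≤ k is either a constant or a function symbol applied to arguments of depth ≤ k−1, so N_k = 1 + N_{k-1}.
  N_0 = 1
  N_1 = 1 + 1 = 2
  Explicitly: e, f1(e).
So there are 2 ground terms available for substitution.
There are 3 variables to instantiate (y, x, w), each occurring in at least one literal, so different choices give different ground instances.
Number of ground instances = 2^3 = 8.

8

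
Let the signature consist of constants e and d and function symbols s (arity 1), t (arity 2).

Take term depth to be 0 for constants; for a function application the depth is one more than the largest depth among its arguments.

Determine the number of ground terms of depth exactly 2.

66

Let N_k count ground terms of depth at most k. Each non-constant term of depth ≤ k is some function symbol applied to depth-≤(k−1) arguments, giving N_k = 2 + N_{k-1} + N_{k-1}^2.
N_0 = 2
N_1 = 2 + 2 + 2^2 = 8
N_2 = 2 + 8 + 8^2 = 74
Terms of depth exactly 2: N_2 − N_1 = 74 − 8 = 66.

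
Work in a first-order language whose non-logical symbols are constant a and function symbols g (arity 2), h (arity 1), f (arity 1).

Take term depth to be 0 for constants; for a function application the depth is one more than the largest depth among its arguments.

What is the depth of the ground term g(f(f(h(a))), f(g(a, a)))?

4

depth(h(a)) = 1 + depth(a) = 1 + 0 = 1
depth(f(h(a))) = 1 + depth(h(a)) = 1 + 1 = 2
depth(f(f(h(a)))) = 1 + depth(f(h(a))) = 1 + 2 = 3
depth(g(a, a)) = 1 + max(0, 0) = 1
depth(f(g(a, a))) = 1 + depth(g(a, a)) = 1 + 1 = 2
depth(g(f(f(h(a))), f(g(a, a)))) = 1 + max(3, 2) = 4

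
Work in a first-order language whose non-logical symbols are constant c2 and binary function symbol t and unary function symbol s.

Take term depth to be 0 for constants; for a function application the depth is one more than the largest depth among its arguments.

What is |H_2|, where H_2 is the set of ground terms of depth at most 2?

13

Let N_k count ground terms of depth at most k. Each non-constant term of depth ≤ k is some function symbol applied to depth-≤(k−1) arguments, giving N_k = 1 + N_{k-1}^2 + N_{k-1}.
N_0 = 1
N_1 = 1 + 1^2 + 1 = 3
N_2 = 1 + 3^2 + 3 = 13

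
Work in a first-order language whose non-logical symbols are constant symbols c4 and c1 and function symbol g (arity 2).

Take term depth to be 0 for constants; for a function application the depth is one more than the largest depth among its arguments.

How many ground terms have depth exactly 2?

32

Let N_k = |{terms of depth ≤ k}|. Then N_0 = 2 and N_k = 2 + N_{k-1}^2 for k ≥ 1 (one summand per function symbol, arity giving the exponent).
N_0 = 2
N_1 = 2 + 2^2 = 6
N_2 = 2 + 6^2 = 38
Terms of depth exactly 2: N_2 − N_1 = 38 − 6 = 32.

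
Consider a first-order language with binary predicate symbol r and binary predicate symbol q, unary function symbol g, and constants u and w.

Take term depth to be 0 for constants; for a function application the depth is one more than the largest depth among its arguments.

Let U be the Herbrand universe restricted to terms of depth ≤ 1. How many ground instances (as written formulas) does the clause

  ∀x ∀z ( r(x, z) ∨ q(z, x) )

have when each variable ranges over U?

16

Ground terms of depth ≤ 1:
  If N_k denotes the number of depth-≤k ground terms, the 2 constants give N_0 = 2, and each function symbol of arity r contributes N_{k-1}^r new terms at level k: N_k = 2 + N_{k-1}.
  N_0 = 2
  N_1 = 2 + 2 = 4
  Explicitly: u, w, g(u), g(w).
So there are 4 ground terms available for substitution.
The clause has 2 distinct variables (x, z), each appearing in the body. In the free term algebra distinct substitutions yield syntactically distinct ground instances.
Number of ground instances = 4^2 = 16.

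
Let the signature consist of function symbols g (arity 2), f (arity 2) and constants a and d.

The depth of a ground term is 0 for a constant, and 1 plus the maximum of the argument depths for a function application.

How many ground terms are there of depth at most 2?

202

Write N_k for the number of ground terms of depth ≤ k. A term of depth ≤ k is either a constant or a function symbol applied to arguments of depth ≤ k−1, so N_k = 2 + N_{k-1}^2 + N_{k-1}^2.
N_0 = 2
N_1 = 2 + 2^2 + 2^2 = 10
N_2 = 2 + 10^2 + 10^2 = 202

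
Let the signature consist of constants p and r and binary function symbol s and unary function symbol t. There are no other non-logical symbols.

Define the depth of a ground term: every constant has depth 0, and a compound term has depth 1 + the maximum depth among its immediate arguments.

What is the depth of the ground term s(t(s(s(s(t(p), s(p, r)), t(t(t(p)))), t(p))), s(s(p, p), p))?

7

depth(t(p)) = 1 + depth(p) = 1 + 0 = 1
depth(s(p, r)) = 1 + max(0, 0) = 1
depth(s(t(p), s(p, r))) = 1 + max(1, 1) = 2
depth(t(t(p))) = 1 + depth(t(p)) = 1 + 1 = 2
depth(t(t(t(p)))) = 1 + depth(t(t(p))) = 1 + 2 = 3
depth(s(s(t(p), s(p, r)), t(t(t(p))))) = 1 + max(2, 3) = 4
depth(s(s(s(t(p), s(p, r)), t(t(t(p)))), t(p))) = 1 + max(4, 1) = 5
depth(t(s(s(s(t(p), s(p, r)), t(t(t(p)))), t(p)))) = 1 + depth(s(s(s(t(p), s(p, r)), t(t(t(p)))), t(p))) = 1 + 5 = 6
depth(s(p, p)) = 1 + max(0, 0) = 1
depth(s(s(p, p), p)) = 1 + max(1, 0) = 2
depth(s(t(s(s(s(t(p), s(p, r)), t(t(t(p)))), t(p))), s(s(p, p), p))) = 1 + max(6, 2) = 7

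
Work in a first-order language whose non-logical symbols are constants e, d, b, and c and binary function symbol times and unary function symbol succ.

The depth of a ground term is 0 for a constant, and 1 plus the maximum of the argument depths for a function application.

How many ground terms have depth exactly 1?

If N_k denotes the number of depth-≤k ground terms, the 4 constants give N_0 = 4, and each function symbol of arity r contributes N_{k-1}^r new terms at level k: N_k = 4 + N_{k-1}^2 + N_{k-1}.
N_0 = 4
N_1 = 4 + 4^2 + 4 = 24
Terms of depth exactly 1: N_1 − N_0 = 24 − 4 = 20.

20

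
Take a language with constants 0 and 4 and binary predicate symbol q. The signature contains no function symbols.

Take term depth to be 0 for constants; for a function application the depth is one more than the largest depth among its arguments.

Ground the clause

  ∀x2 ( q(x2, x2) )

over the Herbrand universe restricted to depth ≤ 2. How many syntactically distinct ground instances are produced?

Ground terms of depth ≤ 2:
  With no function symbols every ground term is a constant, so there are exactly 2 ground terms at every depth bound.
  N_0 = 2
  N_1 = 2
  N_2 = 2
  Explicitly: 0, 4.
So there are 2 ground terms available for substitution.
The body mentions the single quantified variable x2; since ground terms form a free algebra, no two substitutions collapse to the same formula.
Number of ground instances = 2.

2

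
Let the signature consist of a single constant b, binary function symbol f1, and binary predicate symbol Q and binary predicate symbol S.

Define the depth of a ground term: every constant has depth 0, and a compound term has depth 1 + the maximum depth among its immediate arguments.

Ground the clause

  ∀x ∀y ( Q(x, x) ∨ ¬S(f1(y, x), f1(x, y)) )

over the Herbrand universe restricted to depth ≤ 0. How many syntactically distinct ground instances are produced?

Ground terms of depth ≤ 0:
  Write N_k for the number of ground terms of depth ≤ k. A term of depth ≤ k is either a constant or a function symbol applied to arguments of depth ≤ k−1, so N_k = 1 + N_{k-1}^2.
  N_0 = 1
  Explicitly: b.
So there is exactly 1 ground term available for substitution.
Each of x, y ranges independently over the available ground terms, and distinct assignments produce distinct instances.
Number of ground instances = 1^2 = 1.

1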